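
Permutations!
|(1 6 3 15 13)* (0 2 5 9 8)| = |(0 2 5 9 8)(1 6 3 15 13)| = 5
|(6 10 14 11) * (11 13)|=|(6 10 14 13 11)|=5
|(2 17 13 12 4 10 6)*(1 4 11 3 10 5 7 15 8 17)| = |(1 4 5 7 15 8 17 13 12 11 3 10 6 2)| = 14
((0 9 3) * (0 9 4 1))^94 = (9)(0 4 1)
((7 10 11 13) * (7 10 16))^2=(16)(10 13 11)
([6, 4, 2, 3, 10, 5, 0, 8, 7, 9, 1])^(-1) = (0 6)(1 10 4)(7 8)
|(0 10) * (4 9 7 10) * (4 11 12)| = 7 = |(0 11 12 4 9 7 10)|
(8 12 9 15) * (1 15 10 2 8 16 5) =[0, 15, 8, 3, 4, 1, 6, 7, 12, 10, 2, 11, 9, 13, 14, 16, 5] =(1 15 16 5)(2 8 12 9 10)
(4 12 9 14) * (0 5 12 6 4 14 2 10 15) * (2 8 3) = (0 5 12 9 8 3 2 10 15)(4 6) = [5, 1, 10, 2, 6, 12, 4, 7, 3, 8, 15, 11, 9, 13, 14, 0]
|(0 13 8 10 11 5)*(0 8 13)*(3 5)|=|(13)(3 5 8 10 11)|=5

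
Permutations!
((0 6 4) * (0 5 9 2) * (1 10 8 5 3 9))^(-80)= (10)(0 9 4)(2 3 6)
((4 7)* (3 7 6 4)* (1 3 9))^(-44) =((1 3 7 9)(4 6))^(-44) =(9)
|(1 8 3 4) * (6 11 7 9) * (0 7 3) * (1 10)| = 10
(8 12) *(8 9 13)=(8 12 9 13)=[0, 1, 2, 3, 4, 5, 6, 7, 12, 13, 10, 11, 9, 8]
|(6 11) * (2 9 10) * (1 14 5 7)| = |(1 14 5 7)(2 9 10)(6 11)| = 12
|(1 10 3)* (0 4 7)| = 3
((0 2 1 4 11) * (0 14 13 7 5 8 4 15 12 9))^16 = (0 12 1)(2 9 15)(4 14 7 8 11 13 5)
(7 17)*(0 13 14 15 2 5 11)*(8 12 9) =(0 13 14 15 2 5 11)(7 17)(8 12 9) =[13, 1, 5, 3, 4, 11, 6, 17, 12, 8, 10, 0, 9, 14, 15, 2, 16, 7]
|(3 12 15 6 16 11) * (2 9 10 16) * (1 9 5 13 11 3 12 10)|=42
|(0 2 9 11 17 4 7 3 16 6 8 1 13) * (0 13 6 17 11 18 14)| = 15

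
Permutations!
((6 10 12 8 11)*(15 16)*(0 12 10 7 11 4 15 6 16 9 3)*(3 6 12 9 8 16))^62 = (16)(0 6 11)(3 9 7)(4 8 15) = ((0 9 6 7 11 3)(4 15 8)(12 16))^62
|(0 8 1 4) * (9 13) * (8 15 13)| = |(0 15 13 9 8 1 4)| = 7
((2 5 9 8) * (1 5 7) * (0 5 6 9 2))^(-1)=(0 8 9 6 1 7 2 5)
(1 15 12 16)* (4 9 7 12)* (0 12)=[12, 15, 2, 3, 9, 5, 6, 0, 8, 7, 10, 11, 16, 13, 14, 4, 1]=(0 12 16 1 15 4 9 7)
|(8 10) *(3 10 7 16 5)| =6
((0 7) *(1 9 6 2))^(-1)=(0 7)(1 2 6 9)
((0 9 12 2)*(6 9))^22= ((0 6 9 12 2))^22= (0 9 2 6 12)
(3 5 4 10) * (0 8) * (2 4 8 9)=(0 9 2 4 10 3 5 8)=[9, 1, 4, 5, 10, 8, 6, 7, 0, 2, 3]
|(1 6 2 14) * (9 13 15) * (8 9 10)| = 20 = |(1 6 2 14)(8 9 13 15 10)|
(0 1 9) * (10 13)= (0 1 9)(10 13)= [1, 9, 2, 3, 4, 5, 6, 7, 8, 0, 13, 11, 12, 10]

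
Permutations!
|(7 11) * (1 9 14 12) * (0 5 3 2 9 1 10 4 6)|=10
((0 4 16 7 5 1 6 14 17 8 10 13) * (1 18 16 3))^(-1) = (0 13 10 8 17 14 6 1 3 4)(5 7 16 18)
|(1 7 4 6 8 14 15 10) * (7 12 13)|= 10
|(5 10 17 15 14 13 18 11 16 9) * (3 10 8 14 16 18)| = 10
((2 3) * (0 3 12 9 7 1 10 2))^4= (1 9 2)(7 12 10)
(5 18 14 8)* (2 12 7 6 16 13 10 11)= (2 12 7 6 16 13 10 11)(5 18 14 8)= [0, 1, 12, 3, 4, 18, 16, 6, 5, 9, 11, 2, 7, 10, 8, 15, 13, 17, 14]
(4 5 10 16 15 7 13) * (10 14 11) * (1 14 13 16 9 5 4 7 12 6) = [0, 14, 2, 3, 4, 13, 1, 16, 8, 5, 9, 10, 6, 7, 11, 12, 15] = (1 14 11 10 9 5 13 7 16 15 12 6)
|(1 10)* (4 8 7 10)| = 5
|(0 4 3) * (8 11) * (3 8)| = |(0 4 8 11 3)| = 5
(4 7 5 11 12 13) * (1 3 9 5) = (1 3 9 5 11 12 13 4 7) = [0, 3, 2, 9, 7, 11, 6, 1, 8, 5, 10, 12, 13, 4]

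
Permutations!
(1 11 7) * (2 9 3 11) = (1 2 9 3 11 7) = [0, 2, 9, 11, 4, 5, 6, 1, 8, 3, 10, 7]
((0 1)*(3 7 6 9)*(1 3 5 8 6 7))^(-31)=((0 3 1)(5 8 6 9))^(-31)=(0 1 3)(5 8 6 9)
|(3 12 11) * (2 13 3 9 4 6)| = 8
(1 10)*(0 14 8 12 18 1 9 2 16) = [14, 10, 16, 3, 4, 5, 6, 7, 12, 2, 9, 11, 18, 13, 8, 15, 0, 17, 1] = (0 14 8 12 18 1 10 9 2 16)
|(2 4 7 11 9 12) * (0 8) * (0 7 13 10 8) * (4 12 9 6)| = 14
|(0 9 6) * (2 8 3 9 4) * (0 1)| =8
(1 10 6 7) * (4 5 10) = (1 4 5 10 6 7) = [0, 4, 2, 3, 5, 10, 7, 1, 8, 9, 6]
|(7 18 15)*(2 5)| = |(2 5)(7 18 15)| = 6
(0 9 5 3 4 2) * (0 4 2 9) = (2 4 9 5 3) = [0, 1, 4, 2, 9, 3, 6, 7, 8, 5]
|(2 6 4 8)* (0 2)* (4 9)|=6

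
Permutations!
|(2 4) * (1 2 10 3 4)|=6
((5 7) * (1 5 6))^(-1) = (1 6 7 5)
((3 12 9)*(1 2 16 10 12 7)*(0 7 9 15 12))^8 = (0 1 16)(2 10 7) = ((0 7 1 2 16 10)(3 9)(12 15))^8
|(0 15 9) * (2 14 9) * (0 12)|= 6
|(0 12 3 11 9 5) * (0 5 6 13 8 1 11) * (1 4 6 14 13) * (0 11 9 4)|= 11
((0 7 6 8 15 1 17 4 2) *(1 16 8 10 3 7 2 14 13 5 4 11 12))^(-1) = (0 2)(1 12 11 17)(3 10 6 7)(4 5 13 14)(8 16 15)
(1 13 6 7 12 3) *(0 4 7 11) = (0 4 7 12 3 1 13 6 11) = [4, 13, 2, 1, 7, 5, 11, 12, 8, 9, 10, 0, 3, 6]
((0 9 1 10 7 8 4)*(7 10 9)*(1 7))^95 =(10)(0 4 8 7 9 1)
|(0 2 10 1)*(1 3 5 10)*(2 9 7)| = 15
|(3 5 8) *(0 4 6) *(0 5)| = |(0 4 6 5 8 3)| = 6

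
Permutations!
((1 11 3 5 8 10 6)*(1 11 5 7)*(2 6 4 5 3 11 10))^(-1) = ((11)(1 3 7)(2 6 10 4 5 8))^(-1) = (11)(1 7 3)(2 8 5 4 10 6)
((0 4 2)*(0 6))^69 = (0 4 2 6)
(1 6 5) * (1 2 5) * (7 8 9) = (1 6)(2 5)(7 8 9) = [0, 6, 5, 3, 4, 2, 1, 8, 9, 7]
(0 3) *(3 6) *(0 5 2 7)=[6, 1, 7, 5, 4, 2, 3, 0]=(0 6 3 5 2 7)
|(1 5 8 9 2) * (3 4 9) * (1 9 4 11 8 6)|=6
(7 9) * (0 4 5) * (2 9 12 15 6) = (0 4 5)(2 9 7 12 15 6) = [4, 1, 9, 3, 5, 0, 2, 12, 8, 7, 10, 11, 15, 13, 14, 6]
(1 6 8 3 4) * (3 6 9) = (1 9 3 4)(6 8) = [0, 9, 2, 4, 1, 5, 8, 7, 6, 3]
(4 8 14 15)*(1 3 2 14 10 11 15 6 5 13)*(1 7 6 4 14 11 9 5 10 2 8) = (1 3 8 2 11 15 14 4)(5 13 7 6 10 9) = [0, 3, 11, 8, 1, 13, 10, 6, 2, 5, 9, 15, 12, 7, 4, 14]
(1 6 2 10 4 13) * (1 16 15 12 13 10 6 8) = (1 8)(2 6)(4 10)(12 13 16 15) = [0, 8, 6, 3, 10, 5, 2, 7, 1, 9, 4, 11, 13, 16, 14, 12, 15]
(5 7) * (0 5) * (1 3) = [5, 3, 2, 1, 4, 7, 6, 0] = (0 5 7)(1 3)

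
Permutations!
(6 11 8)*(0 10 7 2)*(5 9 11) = (0 10 7 2)(5 9 11 8 6) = [10, 1, 0, 3, 4, 9, 5, 2, 6, 11, 7, 8]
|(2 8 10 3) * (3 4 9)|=|(2 8 10 4 9 3)|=6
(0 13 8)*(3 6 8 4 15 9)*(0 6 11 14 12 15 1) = [13, 0, 2, 11, 1, 5, 8, 7, 6, 3, 10, 14, 15, 4, 12, 9] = (0 13 4 1)(3 11 14 12 15 9)(6 8)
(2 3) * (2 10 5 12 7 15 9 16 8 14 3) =(3 10 5 12 7 15 9 16 8 14) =[0, 1, 2, 10, 4, 12, 6, 15, 14, 16, 5, 11, 7, 13, 3, 9, 8]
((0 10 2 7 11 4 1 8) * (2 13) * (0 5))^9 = ((0 10 13 2 7 11 4 1 8 5))^9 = (0 5 8 1 4 11 7 2 13 10)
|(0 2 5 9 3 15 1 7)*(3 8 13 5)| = |(0 2 3 15 1 7)(5 9 8 13)| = 12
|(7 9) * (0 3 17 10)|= |(0 3 17 10)(7 9)|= 4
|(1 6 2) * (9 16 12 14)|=|(1 6 2)(9 16 12 14)|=12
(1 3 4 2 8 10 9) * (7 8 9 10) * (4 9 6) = (10)(1 3 9)(2 6 4)(7 8) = [0, 3, 6, 9, 2, 5, 4, 8, 7, 1, 10]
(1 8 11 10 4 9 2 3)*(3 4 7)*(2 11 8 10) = [0, 10, 4, 1, 9, 5, 6, 3, 8, 11, 7, 2] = (1 10 7 3)(2 4 9 11)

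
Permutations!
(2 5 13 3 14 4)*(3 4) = (2 5 13 4)(3 14) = [0, 1, 5, 14, 2, 13, 6, 7, 8, 9, 10, 11, 12, 4, 3]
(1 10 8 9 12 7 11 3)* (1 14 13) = (1 10 8 9 12 7 11 3 14 13) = [0, 10, 2, 14, 4, 5, 6, 11, 9, 12, 8, 3, 7, 1, 13]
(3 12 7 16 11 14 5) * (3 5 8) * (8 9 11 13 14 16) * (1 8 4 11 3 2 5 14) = [0, 8, 5, 12, 11, 14, 6, 4, 2, 3, 10, 16, 7, 1, 9, 15, 13] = (1 8 2 5 14 9 3 12 7 4 11 16 13)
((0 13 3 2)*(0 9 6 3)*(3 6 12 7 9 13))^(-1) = (0 13 2 3)(7 12 9)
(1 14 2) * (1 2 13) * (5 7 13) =(1 14 5 7 13) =[0, 14, 2, 3, 4, 7, 6, 13, 8, 9, 10, 11, 12, 1, 5]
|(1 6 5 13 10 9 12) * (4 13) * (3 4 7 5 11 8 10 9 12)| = |(1 6 11 8 10 12)(3 4 13 9)(5 7)| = 12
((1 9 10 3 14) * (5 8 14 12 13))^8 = (1 14 8 5 13 12 3 10 9)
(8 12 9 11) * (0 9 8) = (0 9 11)(8 12) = [9, 1, 2, 3, 4, 5, 6, 7, 12, 11, 10, 0, 8]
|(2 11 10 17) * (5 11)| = |(2 5 11 10 17)| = 5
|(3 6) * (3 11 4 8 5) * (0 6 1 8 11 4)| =|(0 6 4 11)(1 8 5 3)| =4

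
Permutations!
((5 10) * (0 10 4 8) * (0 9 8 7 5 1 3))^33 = (0 10 1 3)(8 9)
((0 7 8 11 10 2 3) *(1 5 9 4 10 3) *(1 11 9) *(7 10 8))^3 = (0 11 10 3 2)(1 5)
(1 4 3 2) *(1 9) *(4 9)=(1 9)(2 4 3)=[0, 9, 4, 2, 3, 5, 6, 7, 8, 1]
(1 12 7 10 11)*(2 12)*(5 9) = (1 2 12 7 10 11)(5 9) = [0, 2, 12, 3, 4, 9, 6, 10, 8, 5, 11, 1, 7]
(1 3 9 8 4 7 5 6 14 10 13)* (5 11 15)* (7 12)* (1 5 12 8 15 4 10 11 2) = [0, 3, 1, 9, 8, 6, 14, 2, 10, 15, 13, 4, 7, 5, 11, 12] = (1 3 9 15 12 7 2)(4 8 10 13 5 6 14 11)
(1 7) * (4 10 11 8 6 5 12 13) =(1 7)(4 10 11 8 6 5 12 13) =[0, 7, 2, 3, 10, 12, 5, 1, 6, 9, 11, 8, 13, 4]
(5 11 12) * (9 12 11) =(5 9 12) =[0, 1, 2, 3, 4, 9, 6, 7, 8, 12, 10, 11, 5]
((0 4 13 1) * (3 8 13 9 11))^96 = ((0 4 9 11 3 8 13 1))^96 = (13)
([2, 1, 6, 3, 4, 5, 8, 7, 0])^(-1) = (0 8 6 2)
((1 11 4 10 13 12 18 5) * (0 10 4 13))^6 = ((0 10)(1 11 13 12 18 5))^6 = (18)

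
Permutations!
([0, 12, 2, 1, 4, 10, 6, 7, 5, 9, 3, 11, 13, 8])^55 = [0, 3, 2, 10, 4, 8, 6, 7, 13, 9, 5, 11, 1, 12]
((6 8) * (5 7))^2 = ((5 7)(6 8))^2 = (8)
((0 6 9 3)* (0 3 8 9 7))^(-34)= ((0 6 7)(8 9))^(-34)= (9)(0 7 6)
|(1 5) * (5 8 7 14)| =|(1 8 7 14 5)| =5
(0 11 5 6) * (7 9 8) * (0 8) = (0 11 5 6 8 7 9) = [11, 1, 2, 3, 4, 6, 8, 9, 7, 0, 10, 5]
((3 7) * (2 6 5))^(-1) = (2 5 6)(3 7)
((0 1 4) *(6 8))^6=(8)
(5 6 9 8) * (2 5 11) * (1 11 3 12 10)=[0, 11, 5, 12, 4, 6, 9, 7, 3, 8, 1, 2, 10]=(1 11 2 5 6 9 8 3 12 10)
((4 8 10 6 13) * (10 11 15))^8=(4 8 11 15 10 6 13)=((4 8 11 15 10 6 13))^8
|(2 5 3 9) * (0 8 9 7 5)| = 12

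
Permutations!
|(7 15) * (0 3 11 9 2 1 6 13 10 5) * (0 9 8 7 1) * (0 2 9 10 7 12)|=|(0 3 11 8 12)(1 6 13 7 15)(5 10)|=10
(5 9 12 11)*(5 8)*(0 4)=(0 4)(5 9 12 11 8)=[4, 1, 2, 3, 0, 9, 6, 7, 5, 12, 10, 8, 11]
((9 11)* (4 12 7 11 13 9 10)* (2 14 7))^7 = ((2 14 7 11 10 4 12)(9 13))^7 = (14)(9 13)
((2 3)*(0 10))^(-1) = ((0 10)(2 3))^(-1) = (0 10)(2 3)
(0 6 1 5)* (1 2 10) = [6, 5, 10, 3, 4, 0, 2, 7, 8, 9, 1] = (0 6 2 10 1 5)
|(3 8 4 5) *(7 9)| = 4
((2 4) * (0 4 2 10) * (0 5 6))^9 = (0 6 5 10 4)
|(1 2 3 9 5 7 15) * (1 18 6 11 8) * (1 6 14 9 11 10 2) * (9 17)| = |(2 3 11 8 6 10)(5 7 15 18 14 17 9)| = 42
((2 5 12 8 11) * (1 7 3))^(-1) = ((1 7 3)(2 5 12 8 11))^(-1) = (1 3 7)(2 11 8 12 5)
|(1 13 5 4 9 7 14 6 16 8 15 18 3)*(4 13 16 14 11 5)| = 6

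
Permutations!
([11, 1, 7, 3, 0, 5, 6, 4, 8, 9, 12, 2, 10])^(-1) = [4, 1, 11, 3, 7, 5, 6, 2, 8, 9, 12, 0, 10]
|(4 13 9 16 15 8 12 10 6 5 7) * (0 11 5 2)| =|(0 11 5 7 4 13 9 16 15 8 12 10 6 2)| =14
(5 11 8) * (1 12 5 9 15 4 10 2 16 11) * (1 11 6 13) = (1 12 5 11 8 9 15 4 10 2 16 6 13) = [0, 12, 16, 3, 10, 11, 13, 7, 9, 15, 2, 8, 5, 1, 14, 4, 6]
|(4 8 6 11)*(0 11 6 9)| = 5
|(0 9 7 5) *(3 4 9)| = 6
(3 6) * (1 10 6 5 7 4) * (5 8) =(1 10 6 3 8 5 7 4) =[0, 10, 2, 8, 1, 7, 3, 4, 5, 9, 6]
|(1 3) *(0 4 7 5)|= 4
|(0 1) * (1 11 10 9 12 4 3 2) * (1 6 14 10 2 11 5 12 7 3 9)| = |(0 5 12 4 9 7 3 11 2 6 14 10 1)| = 13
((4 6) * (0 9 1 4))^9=(0 6 4 1 9)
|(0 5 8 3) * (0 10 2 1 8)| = 10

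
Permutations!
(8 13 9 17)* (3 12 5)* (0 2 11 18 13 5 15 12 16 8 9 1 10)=(0 2 11 18 13 1 10)(3 16 8 5)(9 17)(12 15)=[2, 10, 11, 16, 4, 3, 6, 7, 5, 17, 0, 18, 15, 1, 14, 12, 8, 9, 13]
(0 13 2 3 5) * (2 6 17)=(0 13 6 17 2 3 5)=[13, 1, 3, 5, 4, 0, 17, 7, 8, 9, 10, 11, 12, 6, 14, 15, 16, 2]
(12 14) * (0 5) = (0 5)(12 14) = [5, 1, 2, 3, 4, 0, 6, 7, 8, 9, 10, 11, 14, 13, 12]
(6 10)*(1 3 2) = (1 3 2)(6 10) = [0, 3, 1, 2, 4, 5, 10, 7, 8, 9, 6]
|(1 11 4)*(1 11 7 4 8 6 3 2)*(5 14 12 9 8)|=12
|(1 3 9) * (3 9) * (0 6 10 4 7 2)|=|(0 6 10 4 7 2)(1 9)|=6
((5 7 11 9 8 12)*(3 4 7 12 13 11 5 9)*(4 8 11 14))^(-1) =(3 11 9 12 5 7 4 14 13 8)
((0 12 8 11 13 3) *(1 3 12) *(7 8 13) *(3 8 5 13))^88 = (0 12 5 11 1 3 13 7 8)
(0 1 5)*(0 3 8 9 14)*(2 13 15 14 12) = (0 1 5 3 8 9 12 2 13 15 14) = [1, 5, 13, 8, 4, 3, 6, 7, 9, 12, 10, 11, 2, 15, 0, 14]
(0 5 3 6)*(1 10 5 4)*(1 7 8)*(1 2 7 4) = [1, 10, 7, 6, 4, 3, 0, 8, 2, 9, 5] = (0 1 10 5 3 6)(2 7 8)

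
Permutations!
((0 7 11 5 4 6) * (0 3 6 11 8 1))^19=((0 7 8 1)(3 6)(4 11 5))^19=(0 1 8 7)(3 6)(4 11 5)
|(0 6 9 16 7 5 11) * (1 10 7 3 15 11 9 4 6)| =|(0 1 10 7 5 9 16 3 15 11)(4 6)| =10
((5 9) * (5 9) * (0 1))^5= (9)(0 1)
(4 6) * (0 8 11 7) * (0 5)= (0 8 11 7 5)(4 6)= [8, 1, 2, 3, 6, 0, 4, 5, 11, 9, 10, 7]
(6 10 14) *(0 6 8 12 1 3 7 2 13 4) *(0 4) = (0 6 10 14 8 12 1 3 7 2 13) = [6, 3, 13, 7, 4, 5, 10, 2, 12, 9, 14, 11, 1, 0, 8]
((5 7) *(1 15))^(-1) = ((1 15)(5 7))^(-1) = (1 15)(5 7)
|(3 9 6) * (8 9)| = 4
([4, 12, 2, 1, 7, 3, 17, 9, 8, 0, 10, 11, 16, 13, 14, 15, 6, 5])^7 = [9, 1, 2, 3, 0, 5, 6, 4, 8, 7, 10, 11, 12, 13, 14, 15, 16, 17]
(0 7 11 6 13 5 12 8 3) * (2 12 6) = [7, 1, 12, 0, 4, 6, 13, 11, 3, 9, 10, 2, 8, 5] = (0 7 11 2 12 8 3)(5 6 13)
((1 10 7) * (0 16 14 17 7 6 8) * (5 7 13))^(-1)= (0 8 6 10 1 7 5 13 17 14 16)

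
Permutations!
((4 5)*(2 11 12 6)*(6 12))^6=((12)(2 11 6)(4 5))^6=(12)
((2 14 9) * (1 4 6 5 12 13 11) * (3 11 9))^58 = ((1 4 6 5 12 13 9 2 14 3 11))^58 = (1 5 9 3 4 12 2 11 6 13 14)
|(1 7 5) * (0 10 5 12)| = 6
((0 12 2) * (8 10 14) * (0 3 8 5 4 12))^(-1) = ((2 3 8 10 14 5 4 12))^(-1) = (2 12 4 5 14 10 8 3)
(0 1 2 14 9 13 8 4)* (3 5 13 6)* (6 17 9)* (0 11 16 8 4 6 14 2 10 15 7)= (0 1 10 15 7)(3 5 13 4 11 16 8 6)(9 17)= [1, 10, 2, 5, 11, 13, 3, 0, 6, 17, 15, 16, 12, 4, 14, 7, 8, 9]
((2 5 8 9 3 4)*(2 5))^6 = (3 4 5 8 9)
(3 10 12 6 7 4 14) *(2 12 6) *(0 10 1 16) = (0 10 6 7 4 14 3 1 16)(2 12) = [10, 16, 12, 1, 14, 5, 7, 4, 8, 9, 6, 11, 2, 13, 3, 15, 0]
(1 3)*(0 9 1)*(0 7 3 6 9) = [0, 6, 2, 7, 4, 5, 9, 3, 8, 1] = (1 6 9)(3 7)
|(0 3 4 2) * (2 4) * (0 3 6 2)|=4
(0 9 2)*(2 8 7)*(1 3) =(0 9 8 7 2)(1 3) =[9, 3, 0, 1, 4, 5, 6, 2, 7, 8]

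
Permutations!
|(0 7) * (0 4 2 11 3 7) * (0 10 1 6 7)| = |(0 10 1 6 7 4 2 11 3)| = 9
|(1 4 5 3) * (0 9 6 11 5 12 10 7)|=11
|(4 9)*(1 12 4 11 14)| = 6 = |(1 12 4 9 11 14)|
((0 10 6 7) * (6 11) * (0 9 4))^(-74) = (0 6 4 11 9 10 7) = ((0 10 11 6 7 9 4))^(-74)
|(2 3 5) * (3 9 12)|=5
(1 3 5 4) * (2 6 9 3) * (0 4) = (0 4 1 2 6 9 3 5) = [4, 2, 6, 5, 1, 0, 9, 7, 8, 3]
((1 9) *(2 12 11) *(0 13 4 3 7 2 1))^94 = ((0 13 4 3 7 2 12 11 1 9))^94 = (0 7 1 4 12)(2 9 3 11 13)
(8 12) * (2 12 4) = (2 12 8 4) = [0, 1, 12, 3, 2, 5, 6, 7, 4, 9, 10, 11, 8]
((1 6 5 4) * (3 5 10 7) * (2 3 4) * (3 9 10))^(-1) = (1 4 7 10 9 2 5 3 6)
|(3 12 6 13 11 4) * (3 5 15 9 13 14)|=12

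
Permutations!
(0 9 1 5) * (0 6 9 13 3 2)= (0 13 3 2)(1 5 6 9)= [13, 5, 0, 2, 4, 6, 9, 7, 8, 1, 10, 11, 12, 3]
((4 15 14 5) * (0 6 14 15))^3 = ((15)(0 6 14 5 4))^3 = (15)(0 5 6 4 14)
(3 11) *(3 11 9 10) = [0, 1, 2, 9, 4, 5, 6, 7, 8, 10, 3, 11] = (11)(3 9 10)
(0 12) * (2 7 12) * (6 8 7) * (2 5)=(0 5 2 6 8 7 12)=[5, 1, 6, 3, 4, 2, 8, 12, 7, 9, 10, 11, 0]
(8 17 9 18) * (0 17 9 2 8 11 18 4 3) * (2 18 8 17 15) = (0 15 2 17 18 11 8 9 4 3) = [15, 1, 17, 0, 3, 5, 6, 7, 9, 4, 10, 8, 12, 13, 14, 2, 16, 18, 11]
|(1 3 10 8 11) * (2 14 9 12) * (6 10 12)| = |(1 3 12 2 14 9 6 10 8 11)| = 10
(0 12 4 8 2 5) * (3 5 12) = (0 3 5)(2 12 4 8) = [3, 1, 12, 5, 8, 0, 6, 7, 2, 9, 10, 11, 4]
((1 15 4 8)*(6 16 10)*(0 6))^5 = (0 6 16 10)(1 15 4 8) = ((0 6 16 10)(1 15 4 8))^5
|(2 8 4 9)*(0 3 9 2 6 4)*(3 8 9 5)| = |(0 8)(2 9 6 4)(3 5)| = 4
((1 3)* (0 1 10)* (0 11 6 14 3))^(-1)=((0 1)(3 10 11 6 14))^(-1)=(0 1)(3 14 6 11 10)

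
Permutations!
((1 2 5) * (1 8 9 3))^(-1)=((1 2 5 8 9 3))^(-1)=(1 3 9 8 5 2)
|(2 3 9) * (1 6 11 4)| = |(1 6 11 4)(2 3 9)| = 12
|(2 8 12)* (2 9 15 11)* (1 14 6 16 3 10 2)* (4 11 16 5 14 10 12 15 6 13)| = |(1 10 2 8 15 16 3 12 9 6 5 14 13 4 11)| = 15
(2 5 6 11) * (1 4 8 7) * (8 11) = (1 4 11 2 5 6 8 7) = [0, 4, 5, 3, 11, 6, 8, 1, 7, 9, 10, 2]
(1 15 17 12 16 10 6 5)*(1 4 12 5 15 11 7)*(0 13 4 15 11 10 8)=(0 13 4 12 16 8)(1 10 6 11 7)(5 15 17)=[13, 10, 2, 3, 12, 15, 11, 1, 0, 9, 6, 7, 16, 4, 14, 17, 8, 5]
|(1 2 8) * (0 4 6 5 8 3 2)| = |(0 4 6 5 8 1)(2 3)| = 6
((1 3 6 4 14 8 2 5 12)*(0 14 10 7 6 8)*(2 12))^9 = ((0 14)(1 3 8 12)(2 5)(4 10 7 6))^9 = (0 14)(1 3 8 12)(2 5)(4 10 7 6)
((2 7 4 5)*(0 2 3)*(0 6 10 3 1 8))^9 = (10)(0 7 5 8 2 4 1)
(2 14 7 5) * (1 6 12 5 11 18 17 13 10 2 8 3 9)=[0, 6, 14, 9, 4, 8, 12, 11, 3, 1, 2, 18, 5, 10, 7, 15, 16, 13, 17]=(1 6 12 5 8 3 9)(2 14 7 11 18 17 13 10)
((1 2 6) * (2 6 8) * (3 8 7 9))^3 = (1 6)(2 3 7 8 9)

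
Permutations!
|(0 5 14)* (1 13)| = |(0 5 14)(1 13)| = 6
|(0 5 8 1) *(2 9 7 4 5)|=|(0 2 9 7 4 5 8 1)|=8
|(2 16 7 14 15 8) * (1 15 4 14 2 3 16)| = 14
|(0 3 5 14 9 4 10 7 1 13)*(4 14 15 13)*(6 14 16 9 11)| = 60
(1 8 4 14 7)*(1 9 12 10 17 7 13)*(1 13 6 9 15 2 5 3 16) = (1 8 4 14 6 9 12 10 17 7 15 2 5 3 16) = [0, 8, 5, 16, 14, 3, 9, 15, 4, 12, 17, 11, 10, 13, 6, 2, 1, 7]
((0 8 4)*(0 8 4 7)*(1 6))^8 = (8)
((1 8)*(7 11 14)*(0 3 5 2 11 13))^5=(0 14 5 13 11 3 7 2)(1 8)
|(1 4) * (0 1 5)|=|(0 1 4 5)|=4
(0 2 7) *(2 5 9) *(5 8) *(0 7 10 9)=(0 8 5)(2 10 9)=[8, 1, 10, 3, 4, 0, 6, 7, 5, 2, 9]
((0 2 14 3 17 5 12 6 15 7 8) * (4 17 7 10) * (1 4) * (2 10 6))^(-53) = ((0 10 1 4 17 5 12 2 14 3 7 8)(6 15))^(-53) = (0 2 1 3 17 8 12 10 14 4 7 5)(6 15)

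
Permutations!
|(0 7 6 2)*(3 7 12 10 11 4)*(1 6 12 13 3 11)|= |(0 13 3 7 12 10 1 6 2)(4 11)|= 18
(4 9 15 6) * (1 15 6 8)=(1 15 8)(4 9 6)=[0, 15, 2, 3, 9, 5, 4, 7, 1, 6, 10, 11, 12, 13, 14, 8]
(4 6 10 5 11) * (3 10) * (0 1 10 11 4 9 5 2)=(0 1 10 2)(3 11 9 5 4 6)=[1, 10, 0, 11, 6, 4, 3, 7, 8, 5, 2, 9]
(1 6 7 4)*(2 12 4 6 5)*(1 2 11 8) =[0, 5, 12, 3, 2, 11, 7, 6, 1, 9, 10, 8, 4] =(1 5 11 8)(2 12 4)(6 7)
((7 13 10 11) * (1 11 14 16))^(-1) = ((1 11 7 13 10 14 16))^(-1) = (1 16 14 10 13 7 11)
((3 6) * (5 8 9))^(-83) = (3 6)(5 8 9)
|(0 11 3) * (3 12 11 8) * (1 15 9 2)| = 12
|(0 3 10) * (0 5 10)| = 2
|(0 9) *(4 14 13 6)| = |(0 9)(4 14 13 6)| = 4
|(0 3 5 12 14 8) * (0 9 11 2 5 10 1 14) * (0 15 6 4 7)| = |(0 3 10 1 14 8 9 11 2 5 12 15 6 4 7)| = 15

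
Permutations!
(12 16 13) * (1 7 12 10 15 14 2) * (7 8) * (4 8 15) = (1 15 14 2)(4 8 7 12 16 13 10) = [0, 15, 1, 3, 8, 5, 6, 12, 7, 9, 4, 11, 16, 10, 2, 14, 13]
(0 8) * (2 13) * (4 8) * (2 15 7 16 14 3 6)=[4, 1, 13, 6, 8, 5, 2, 16, 0, 9, 10, 11, 12, 15, 3, 7, 14]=(0 4 8)(2 13 15 7 16 14 3 6)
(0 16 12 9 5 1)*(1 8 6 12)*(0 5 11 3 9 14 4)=(0 16 1 5 8 6 12 14 4)(3 9 11)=[16, 5, 2, 9, 0, 8, 12, 7, 6, 11, 10, 3, 14, 13, 4, 15, 1]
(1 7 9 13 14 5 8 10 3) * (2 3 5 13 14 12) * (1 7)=(2 3 7 9 14 13 12)(5 8 10)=[0, 1, 3, 7, 4, 8, 6, 9, 10, 14, 5, 11, 2, 12, 13]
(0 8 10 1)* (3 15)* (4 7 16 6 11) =(0 8 10 1)(3 15)(4 7 16 6 11) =[8, 0, 2, 15, 7, 5, 11, 16, 10, 9, 1, 4, 12, 13, 14, 3, 6]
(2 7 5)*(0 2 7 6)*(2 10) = (0 10 2 6)(5 7) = [10, 1, 6, 3, 4, 7, 0, 5, 8, 9, 2]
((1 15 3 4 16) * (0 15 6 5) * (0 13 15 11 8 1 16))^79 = (16)(0 4 3 15 13 5 6 1 8 11)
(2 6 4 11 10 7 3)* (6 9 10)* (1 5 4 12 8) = [0, 5, 9, 2, 11, 4, 12, 3, 1, 10, 7, 6, 8] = (1 5 4 11 6 12 8)(2 9 10 7 3)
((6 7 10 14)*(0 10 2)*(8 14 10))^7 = (0 8 14 6 7 2)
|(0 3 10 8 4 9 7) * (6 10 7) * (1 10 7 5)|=10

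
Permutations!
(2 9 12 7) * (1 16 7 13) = (1 16 7 2 9 12 13) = [0, 16, 9, 3, 4, 5, 6, 2, 8, 12, 10, 11, 13, 1, 14, 15, 7]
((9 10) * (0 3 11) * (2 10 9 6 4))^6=((0 3 11)(2 10 6 4))^6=(11)(2 6)(4 10)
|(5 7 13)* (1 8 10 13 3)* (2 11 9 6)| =|(1 8 10 13 5 7 3)(2 11 9 6)| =28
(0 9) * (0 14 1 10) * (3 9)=[3, 10, 2, 9, 4, 5, 6, 7, 8, 14, 0, 11, 12, 13, 1]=(0 3 9 14 1 10)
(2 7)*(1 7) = [0, 7, 1, 3, 4, 5, 6, 2] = (1 7 2)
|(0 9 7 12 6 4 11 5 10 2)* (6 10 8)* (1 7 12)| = |(0 9 12 10 2)(1 7)(4 11 5 8 6)| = 10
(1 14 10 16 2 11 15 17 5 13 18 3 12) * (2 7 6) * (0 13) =(0 13 18 3 12 1 14 10 16 7 6 2 11 15 17 5) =[13, 14, 11, 12, 4, 0, 2, 6, 8, 9, 16, 15, 1, 18, 10, 17, 7, 5, 3]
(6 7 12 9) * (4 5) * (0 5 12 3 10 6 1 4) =(0 5)(1 4 12 9)(3 10 6 7) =[5, 4, 2, 10, 12, 0, 7, 3, 8, 1, 6, 11, 9]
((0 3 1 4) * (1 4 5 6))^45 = (6)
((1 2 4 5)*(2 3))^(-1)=((1 3 2 4 5))^(-1)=(1 5 4 2 3)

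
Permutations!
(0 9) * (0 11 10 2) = (0 9 11 10 2) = [9, 1, 0, 3, 4, 5, 6, 7, 8, 11, 2, 10]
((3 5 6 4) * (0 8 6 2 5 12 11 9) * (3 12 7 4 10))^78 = ((0 8 6 10 3 7 4 12 11 9)(2 5))^78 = (0 11 4 3 6)(7 10 8 9 12)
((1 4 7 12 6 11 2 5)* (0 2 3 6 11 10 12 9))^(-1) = ((0 2 5 1 4 7 9)(3 6 10 12 11))^(-1) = (0 9 7 4 1 5 2)(3 11 12 10 6)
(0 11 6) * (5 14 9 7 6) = [11, 1, 2, 3, 4, 14, 0, 6, 8, 7, 10, 5, 12, 13, 9] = (0 11 5 14 9 7 6)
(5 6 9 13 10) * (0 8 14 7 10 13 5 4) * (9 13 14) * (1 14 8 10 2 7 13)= [10, 14, 7, 3, 0, 6, 1, 2, 9, 5, 4, 11, 12, 8, 13]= (0 10 4)(1 14 13 8 9 5 6)(2 7)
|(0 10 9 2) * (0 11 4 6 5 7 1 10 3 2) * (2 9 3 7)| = 30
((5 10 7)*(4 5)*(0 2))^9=(0 2)(4 5 10 7)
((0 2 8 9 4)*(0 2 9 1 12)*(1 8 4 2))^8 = (0 2 1)(4 12 9)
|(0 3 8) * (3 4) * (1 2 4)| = 6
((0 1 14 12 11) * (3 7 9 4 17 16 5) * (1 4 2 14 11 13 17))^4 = (2 17 7 12 5)(3 14 16 9 13)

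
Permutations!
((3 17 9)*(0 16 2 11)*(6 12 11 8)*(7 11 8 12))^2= (0 2 8 7)(3 9 17)(6 11 16 12)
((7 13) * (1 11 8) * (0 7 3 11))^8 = ((0 7 13 3 11 8 1))^8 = (0 7 13 3 11 8 1)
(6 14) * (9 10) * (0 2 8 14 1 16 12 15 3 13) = (0 2 8 14 6 1 16 12 15 3 13)(9 10) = [2, 16, 8, 13, 4, 5, 1, 7, 14, 10, 9, 11, 15, 0, 6, 3, 12]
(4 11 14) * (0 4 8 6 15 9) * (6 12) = [4, 1, 2, 3, 11, 5, 15, 7, 12, 0, 10, 14, 6, 13, 8, 9] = (0 4 11 14 8 12 6 15 9)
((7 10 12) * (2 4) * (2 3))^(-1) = (2 3 4)(7 12 10)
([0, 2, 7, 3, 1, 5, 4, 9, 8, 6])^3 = (1 9)(2 6)(4 7)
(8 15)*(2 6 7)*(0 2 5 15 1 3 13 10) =[2, 3, 6, 13, 4, 15, 7, 5, 1, 9, 0, 11, 12, 10, 14, 8] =(0 2 6 7 5 15 8 1 3 13 10)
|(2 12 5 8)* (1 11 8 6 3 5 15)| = |(1 11 8 2 12 15)(3 5 6)| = 6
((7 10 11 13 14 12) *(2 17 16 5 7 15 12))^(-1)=(2 14 13 11 10 7 5 16 17)(12 15)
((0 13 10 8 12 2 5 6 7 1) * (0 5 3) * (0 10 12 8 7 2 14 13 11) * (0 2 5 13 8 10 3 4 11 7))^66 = (0 1 12 8)(7 13 14 10) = ((0 7 1 13 12 14 8 10)(2 4 11)(5 6))^66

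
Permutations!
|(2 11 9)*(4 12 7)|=3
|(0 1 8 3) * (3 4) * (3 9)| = 6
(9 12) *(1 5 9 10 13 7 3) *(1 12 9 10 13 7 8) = [0, 5, 2, 12, 4, 10, 6, 3, 1, 9, 7, 11, 13, 8] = (1 5 10 7 3 12 13 8)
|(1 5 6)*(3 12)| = 6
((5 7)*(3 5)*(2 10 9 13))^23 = (2 13 9 10)(3 7 5)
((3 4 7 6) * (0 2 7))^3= (0 6)(2 3)(4 7)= ((0 2 7 6 3 4))^3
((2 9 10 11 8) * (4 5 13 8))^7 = ((2 9 10 11 4 5 13 8))^7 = (2 8 13 5 4 11 10 9)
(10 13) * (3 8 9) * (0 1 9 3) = (0 1 9)(3 8)(10 13) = [1, 9, 2, 8, 4, 5, 6, 7, 3, 0, 13, 11, 12, 10]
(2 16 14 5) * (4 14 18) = [0, 1, 16, 3, 14, 2, 6, 7, 8, 9, 10, 11, 12, 13, 5, 15, 18, 17, 4] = (2 16 18 4 14 5)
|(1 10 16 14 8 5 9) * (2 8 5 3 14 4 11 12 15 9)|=|(1 10 16 4 11 12 15 9)(2 8 3 14 5)|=40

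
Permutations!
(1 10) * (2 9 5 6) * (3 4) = (1 10)(2 9 5 6)(3 4) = [0, 10, 9, 4, 3, 6, 2, 7, 8, 5, 1]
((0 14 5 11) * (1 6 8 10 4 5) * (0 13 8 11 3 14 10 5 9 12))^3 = (0 9 10 12 4)(1 13 3 6 8 14 11 5) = ((0 10 4 9 12)(1 6 11 13 8 5 3 14))^3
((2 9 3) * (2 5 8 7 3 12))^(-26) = ((2 9 12)(3 5 8 7))^(-26) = (2 9 12)(3 8)(5 7)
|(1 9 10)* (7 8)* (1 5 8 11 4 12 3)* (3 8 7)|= 10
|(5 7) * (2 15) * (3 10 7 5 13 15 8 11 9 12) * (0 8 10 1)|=35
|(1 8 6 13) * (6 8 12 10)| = |(1 12 10 6 13)| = 5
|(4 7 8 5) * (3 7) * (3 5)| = 6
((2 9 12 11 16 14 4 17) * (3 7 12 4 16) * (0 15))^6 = ((0 15)(2 9 4 17)(3 7 12 11)(14 16))^6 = (2 4)(3 12)(7 11)(9 17)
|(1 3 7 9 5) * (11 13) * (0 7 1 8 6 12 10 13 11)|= 18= |(0 7 9 5 8 6 12 10 13)(1 3)|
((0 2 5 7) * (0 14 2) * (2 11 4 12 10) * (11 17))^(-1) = (2 10 12 4 11 17 14 7 5)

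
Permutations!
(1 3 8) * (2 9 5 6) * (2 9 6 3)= (1 2 6 9 5 3 8)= [0, 2, 6, 8, 4, 3, 9, 7, 1, 5]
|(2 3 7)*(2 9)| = |(2 3 7 9)| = 4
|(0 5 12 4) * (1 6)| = 4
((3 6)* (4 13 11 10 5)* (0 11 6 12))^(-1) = ((0 11 10 5 4 13 6 3 12))^(-1) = (0 12 3 6 13 4 5 10 11)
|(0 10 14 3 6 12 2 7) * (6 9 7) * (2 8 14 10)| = |(0 2 6 12 8 14 3 9 7)| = 9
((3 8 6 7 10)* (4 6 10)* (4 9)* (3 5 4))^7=((3 8 10 5 4 6 7 9))^7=(3 9 7 6 4 5 10 8)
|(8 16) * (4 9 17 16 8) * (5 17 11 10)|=7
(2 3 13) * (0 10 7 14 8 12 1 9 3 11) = (0 10 7 14 8 12 1 9 3 13 2 11) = [10, 9, 11, 13, 4, 5, 6, 14, 12, 3, 7, 0, 1, 2, 8]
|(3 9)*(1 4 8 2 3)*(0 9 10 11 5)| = |(0 9 1 4 8 2 3 10 11 5)| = 10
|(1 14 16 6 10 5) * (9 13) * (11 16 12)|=8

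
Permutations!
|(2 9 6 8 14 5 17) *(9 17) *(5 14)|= 4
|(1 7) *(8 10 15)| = 6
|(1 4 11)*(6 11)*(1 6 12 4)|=2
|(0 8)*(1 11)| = |(0 8)(1 11)| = 2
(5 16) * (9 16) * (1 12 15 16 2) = [0, 12, 1, 3, 4, 9, 6, 7, 8, 2, 10, 11, 15, 13, 14, 16, 5] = (1 12 15 16 5 9 2)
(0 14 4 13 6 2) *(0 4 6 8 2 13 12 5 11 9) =(0 14 6 13 8 2 4 12 5 11 9) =[14, 1, 4, 3, 12, 11, 13, 7, 2, 0, 10, 9, 5, 8, 6]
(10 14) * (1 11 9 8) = (1 11 9 8)(10 14) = [0, 11, 2, 3, 4, 5, 6, 7, 1, 8, 14, 9, 12, 13, 10]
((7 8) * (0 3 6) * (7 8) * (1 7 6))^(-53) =((8)(0 3 1 7 6))^(-53) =(8)(0 1 6 3 7)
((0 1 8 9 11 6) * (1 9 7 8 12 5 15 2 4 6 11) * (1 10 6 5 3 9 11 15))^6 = (0 1)(2 9)(3 15)(4 10)(5 6)(11 12)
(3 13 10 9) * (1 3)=[0, 3, 2, 13, 4, 5, 6, 7, 8, 1, 9, 11, 12, 10]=(1 3 13 10 9)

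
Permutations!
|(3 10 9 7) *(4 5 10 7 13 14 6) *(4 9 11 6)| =8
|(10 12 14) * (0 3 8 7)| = 12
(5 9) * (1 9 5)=(1 9)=[0, 9, 2, 3, 4, 5, 6, 7, 8, 1]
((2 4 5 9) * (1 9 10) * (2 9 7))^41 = (1 10 5 4 2 7)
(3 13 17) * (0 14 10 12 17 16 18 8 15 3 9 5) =[14, 1, 2, 13, 4, 0, 6, 7, 15, 5, 12, 11, 17, 16, 10, 3, 18, 9, 8] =(0 14 10 12 17 9 5)(3 13 16 18 8 15)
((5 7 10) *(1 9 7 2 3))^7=(10)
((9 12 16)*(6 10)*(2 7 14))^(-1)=((2 7 14)(6 10)(9 12 16))^(-1)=(2 14 7)(6 10)(9 16 12)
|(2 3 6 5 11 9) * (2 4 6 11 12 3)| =7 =|(3 11 9 4 6 5 12)|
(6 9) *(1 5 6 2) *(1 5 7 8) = (1 7 8)(2 5 6 9) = [0, 7, 5, 3, 4, 6, 9, 8, 1, 2]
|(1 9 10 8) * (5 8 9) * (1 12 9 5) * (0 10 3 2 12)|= |(0 10 5 8)(2 12 9 3)|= 4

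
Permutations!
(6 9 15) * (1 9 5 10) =[0, 9, 2, 3, 4, 10, 5, 7, 8, 15, 1, 11, 12, 13, 14, 6] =(1 9 15 6 5 10)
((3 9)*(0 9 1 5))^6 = ((0 9 3 1 5))^6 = (0 9 3 1 5)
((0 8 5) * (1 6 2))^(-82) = (0 5 8)(1 2 6)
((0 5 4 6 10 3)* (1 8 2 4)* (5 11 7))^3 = ((0 11 7 5 1 8 2 4 6 10 3))^3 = (0 5 2 10 11 1 4 3 7 8 6)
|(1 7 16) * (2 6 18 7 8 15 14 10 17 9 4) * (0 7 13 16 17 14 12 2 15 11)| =30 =|(0 7 17 9 4 15 12 2 6 18 13 16 1 8 11)(10 14)|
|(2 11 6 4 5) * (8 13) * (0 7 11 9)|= |(0 7 11 6 4 5 2 9)(8 13)|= 8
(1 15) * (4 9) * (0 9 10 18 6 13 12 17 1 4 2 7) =[9, 15, 7, 3, 10, 5, 13, 0, 8, 2, 18, 11, 17, 12, 14, 4, 16, 1, 6] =(0 9 2 7)(1 15 4 10 18 6 13 12 17)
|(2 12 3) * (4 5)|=|(2 12 3)(4 5)|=6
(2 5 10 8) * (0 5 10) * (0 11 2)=(0 5 11 2 10 8)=[5, 1, 10, 3, 4, 11, 6, 7, 0, 9, 8, 2]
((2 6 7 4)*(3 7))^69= (2 4 7 3 6)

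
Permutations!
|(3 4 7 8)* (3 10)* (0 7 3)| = 4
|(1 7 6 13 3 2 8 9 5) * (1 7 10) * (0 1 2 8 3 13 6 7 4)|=9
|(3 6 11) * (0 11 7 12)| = 6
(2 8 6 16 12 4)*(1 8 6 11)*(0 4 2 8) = (0 4 8 11 1)(2 6 16 12) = [4, 0, 6, 3, 8, 5, 16, 7, 11, 9, 10, 1, 2, 13, 14, 15, 12]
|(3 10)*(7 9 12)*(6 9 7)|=|(3 10)(6 9 12)|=6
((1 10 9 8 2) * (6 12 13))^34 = (1 2 8 9 10)(6 12 13)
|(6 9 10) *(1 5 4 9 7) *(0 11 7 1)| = |(0 11 7)(1 5 4 9 10 6)| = 6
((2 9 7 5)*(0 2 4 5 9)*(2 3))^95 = (0 2 3)(4 5)(7 9)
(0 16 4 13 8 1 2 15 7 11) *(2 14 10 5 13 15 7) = (0 16 4 15 2 7 11)(1 14 10 5 13 8) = [16, 14, 7, 3, 15, 13, 6, 11, 1, 9, 5, 0, 12, 8, 10, 2, 4]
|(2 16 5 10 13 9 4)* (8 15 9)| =9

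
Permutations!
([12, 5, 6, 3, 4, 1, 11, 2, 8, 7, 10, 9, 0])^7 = [12, 5, 11, 3, 4, 1, 9, 6, 8, 2, 10, 7, 0]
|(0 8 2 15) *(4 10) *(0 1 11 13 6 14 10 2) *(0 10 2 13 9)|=12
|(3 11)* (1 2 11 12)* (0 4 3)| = |(0 4 3 12 1 2 11)| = 7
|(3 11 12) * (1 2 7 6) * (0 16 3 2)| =|(0 16 3 11 12 2 7 6 1)| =9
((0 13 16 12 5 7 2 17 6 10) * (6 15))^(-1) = (0 10 6 15 17 2 7 5 12 16 13)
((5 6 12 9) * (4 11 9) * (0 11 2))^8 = (12)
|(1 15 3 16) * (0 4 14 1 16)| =|(16)(0 4 14 1 15 3)| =6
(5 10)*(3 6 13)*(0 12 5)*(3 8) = (0 12 5 10)(3 6 13 8) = [12, 1, 2, 6, 4, 10, 13, 7, 3, 9, 0, 11, 5, 8]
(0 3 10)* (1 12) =(0 3 10)(1 12) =[3, 12, 2, 10, 4, 5, 6, 7, 8, 9, 0, 11, 1]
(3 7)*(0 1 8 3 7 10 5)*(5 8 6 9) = (0 1 6 9 5)(3 10 8) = [1, 6, 2, 10, 4, 0, 9, 7, 3, 5, 8]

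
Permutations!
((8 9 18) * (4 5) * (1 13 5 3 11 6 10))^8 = ((1 13 5 4 3 11 6 10)(8 9 18))^8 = (8 18 9)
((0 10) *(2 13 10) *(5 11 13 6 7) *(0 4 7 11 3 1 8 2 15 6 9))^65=((0 15 6 11 13 10 4 7 5 3 1 8 2 9))^65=(0 3 13 9 5 11 2 7 6 8 4 15 1 10)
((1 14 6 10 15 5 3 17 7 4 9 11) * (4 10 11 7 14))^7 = (1 3 9 14 10 11 5 4 17 7 6 15)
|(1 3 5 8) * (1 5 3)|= |(5 8)|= 2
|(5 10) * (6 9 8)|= |(5 10)(6 9 8)|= 6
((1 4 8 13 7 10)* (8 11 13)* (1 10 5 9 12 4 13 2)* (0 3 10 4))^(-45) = ((0 3 10 4 11 2 1 13 7 5 9 12))^(-45) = (0 4 1 5)(2 7 12 10)(3 11 13 9)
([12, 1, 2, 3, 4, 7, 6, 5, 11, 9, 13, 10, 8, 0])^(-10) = (0 8 10)(11 13 12)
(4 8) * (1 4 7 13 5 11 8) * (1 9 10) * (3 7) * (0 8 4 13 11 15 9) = (0 8 3 7 11 4)(1 13 5 15 9 10) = [8, 13, 2, 7, 0, 15, 6, 11, 3, 10, 1, 4, 12, 5, 14, 9]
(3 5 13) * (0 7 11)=(0 7 11)(3 5 13)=[7, 1, 2, 5, 4, 13, 6, 11, 8, 9, 10, 0, 12, 3]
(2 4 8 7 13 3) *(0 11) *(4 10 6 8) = (0 11)(2 10 6 8 7 13 3) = [11, 1, 10, 2, 4, 5, 8, 13, 7, 9, 6, 0, 12, 3]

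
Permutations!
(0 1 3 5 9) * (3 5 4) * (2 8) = (0 1 5 9)(2 8)(3 4) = [1, 5, 8, 4, 3, 9, 6, 7, 2, 0]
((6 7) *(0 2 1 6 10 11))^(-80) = ((0 2 1 6 7 10 11))^(-80) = (0 7 2 10 1 11 6)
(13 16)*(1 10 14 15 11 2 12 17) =(1 10 14 15 11 2 12 17)(13 16) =[0, 10, 12, 3, 4, 5, 6, 7, 8, 9, 14, 2, 17, 16, 15, 11, 13, 1]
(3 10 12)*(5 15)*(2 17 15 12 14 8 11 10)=(2 17 15 5 12 3)(8 11 10 14)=[0, 1, 17, 2, 4, 12, 6, 7, 11, 9, 14, 10, 3, 13, 8, 5, 16, 15]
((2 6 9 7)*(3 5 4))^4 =((2 6 9 7)(3 5 4))^4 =(9)(3 5 4)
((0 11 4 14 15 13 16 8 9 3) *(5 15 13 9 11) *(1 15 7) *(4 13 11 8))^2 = ((0 5 7 1 15 9 3)(4 14 11 13 16))^2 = (0 7 15 3 5 1 9)(4 11 16 14 13)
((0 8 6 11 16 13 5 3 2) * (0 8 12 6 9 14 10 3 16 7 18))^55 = ((0 12 6 11 7 18)(2 8 9 14 10 3)(5 16 13))^55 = (0 12 6 11 7 18)(2 8 9 14 10 3)(5 16 13)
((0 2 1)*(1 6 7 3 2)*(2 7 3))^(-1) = ((0 1)(2 6 3 7))^(-1) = (0 1)(2 7 3 6)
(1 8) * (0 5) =(0 5)(1 8) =[5, 8, 2, 3, 4, 0, 6, 7, 1]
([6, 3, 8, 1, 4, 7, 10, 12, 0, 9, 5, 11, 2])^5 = (0 12 10 8 7 6 2 5)(1 3)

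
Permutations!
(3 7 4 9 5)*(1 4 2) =(1 4 9 5 3 7 2) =[0, 4, 1, 7, 9, 3, 6, 2, 8, 5]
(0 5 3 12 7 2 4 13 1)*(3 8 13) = (0 5 8 13 1)(2 4 3 12 7) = [5, 0, 4, 12, 3, 8, 6, 2, 13, 9, 10, 11, 7, 1]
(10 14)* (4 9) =(4 9)(10 14) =[0, 1, 2, 3, 9, 5, 6, 7, 8, 4, 14, 11, 12, 13, 10]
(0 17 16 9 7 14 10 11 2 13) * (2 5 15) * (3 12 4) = (0 17 16 9 7 14 10 11 5 15 2 13)(3 12 4) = [17, 1, 13, 12, 3, 15, 6, 14, 8, 7, 11, 5, 4, 0, 10, 2, 9, 16]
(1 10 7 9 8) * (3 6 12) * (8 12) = (1 10 7 9 12 3 6 8) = [0, 10, 2, 6, 4, 5, 8, 9, 1, 12, 7, 11, 3]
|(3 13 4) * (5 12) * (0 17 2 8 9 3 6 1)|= |(0 17 2 8 9 3 13 4 6 1)(5 12)|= 10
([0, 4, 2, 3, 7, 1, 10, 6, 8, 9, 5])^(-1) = [0, 5, 2, 3, 1, 10, 7, 4, 8, 9, 6]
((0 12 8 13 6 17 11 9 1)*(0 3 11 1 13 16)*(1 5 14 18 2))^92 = (1 13 14 3 6 18 11 17 2 9 5)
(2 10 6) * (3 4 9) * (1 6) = [0, 6, 10, 4, 9, 5, 2, 7, 8, 3, 1] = (1 6 2 10)(3 4 9)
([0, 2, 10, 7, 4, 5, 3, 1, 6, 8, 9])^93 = (1 6 10 7 8 2 3 9)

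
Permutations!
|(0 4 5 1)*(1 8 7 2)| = 7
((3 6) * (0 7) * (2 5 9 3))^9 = ((0 7)(2 5 9 3 6))^9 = (0 7)(2 6 3 9 5)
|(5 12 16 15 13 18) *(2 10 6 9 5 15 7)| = |(2 10 6 9 5 12 16 7)(13 18 15)| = 24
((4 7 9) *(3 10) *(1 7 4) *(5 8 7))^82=(10)(1 8 9 5 7)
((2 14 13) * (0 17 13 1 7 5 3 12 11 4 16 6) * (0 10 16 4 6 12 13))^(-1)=(0 17)(1 14 2 13 3 5 7)(6 11 12 16 10)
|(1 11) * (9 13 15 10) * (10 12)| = |(1 11)(9 13 15 12 10)| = 10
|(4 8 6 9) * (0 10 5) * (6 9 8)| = |(0 10 5)(4 6 8 9)| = 12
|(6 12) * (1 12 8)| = |(1 12 6 8)| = 4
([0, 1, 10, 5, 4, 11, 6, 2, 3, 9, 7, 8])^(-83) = (2 10 7)(3 5 11 8)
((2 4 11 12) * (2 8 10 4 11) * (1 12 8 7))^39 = ((1 12 7)(2 11 8 10 4))^39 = (12)(2 4 10 8 11)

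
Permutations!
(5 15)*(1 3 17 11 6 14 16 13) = (1 3 17 11 6 14 16 13)(5 15) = [0, 3, 2, 17, 4, 15, 14, 7, 8, 9, 10, 6, 12, 1, 16, 5, 13, 11]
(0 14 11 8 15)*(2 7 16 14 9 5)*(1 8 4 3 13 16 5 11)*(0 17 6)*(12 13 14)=(0 9 11 4 3 14 1 8 15 17 6)(2 7 5)(12 13 16)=[9, 8, 7, 14, 3, 2, 0, 5, 15, 11, 10, 4, 13, 16, 1, 17, 12, 6]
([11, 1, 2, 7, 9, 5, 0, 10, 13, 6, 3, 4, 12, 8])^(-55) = [0, 1, 2, 10, 4, 5, 6, 3, 13, 9, 7, 11, 12, 8]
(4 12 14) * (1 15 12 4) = (1 15 12 14) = [0, 15, 2, 3, 4, 5, 6, 7, 8, 9, 10, 11, 14, 13, 1, 12]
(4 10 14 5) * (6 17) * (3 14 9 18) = (3 14 5 4 10 9 18)(6 17) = [0, 1, 2, 14, 10, 4, 17, 7, 8, 18, 9, 11, 12, 13, 5, 15, 16, 6, 3]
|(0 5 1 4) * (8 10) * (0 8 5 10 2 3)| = |(0 10 5 1 4 8 2 3)| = 8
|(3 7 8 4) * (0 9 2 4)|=|(0 9 2 4 3 7 8)|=7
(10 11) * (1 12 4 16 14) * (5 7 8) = (1 12 4 16 14)(5 7 8)(10 11) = [0, 12, 2, 3, 16, 7, 6, 8, 5, 9, 11, 10, 4, 13, 1, 15, 14]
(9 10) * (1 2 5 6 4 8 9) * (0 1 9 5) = (0 1 2)(4 8 5 6)(9 10) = [1, 2, 0, 3, 8, 6, 4, 7, 5, 10, 9]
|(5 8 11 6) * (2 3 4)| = |(2 3 4)(5 8 11 6)| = 12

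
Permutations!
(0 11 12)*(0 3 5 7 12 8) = (0 11 8)(3 5 7 12) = [11, 1, 2, 5, 4, 7, 6, 12, 0, 9, 10, 8, 3]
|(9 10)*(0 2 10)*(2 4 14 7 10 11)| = 6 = |(0 4 14 7 10 9)(2 11)|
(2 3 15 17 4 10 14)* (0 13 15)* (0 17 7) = (0 13 15 7)(2 3 17 4 10 14) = [13, 1, 3, 17, 10, 5, 6, 0, 8, 9, 14, 11, 12, 15, 2, 7, 16, 4]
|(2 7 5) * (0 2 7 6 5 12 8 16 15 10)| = |(0 2 6 5 7 12 8 16 15 10)| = 10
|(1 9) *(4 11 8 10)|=4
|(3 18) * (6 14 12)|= |(3 18)(6 14 12)|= 6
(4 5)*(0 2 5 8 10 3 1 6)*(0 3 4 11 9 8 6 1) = (0 2 5 11 9 8 10 4 6 3) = [2, 1, 5, 0, 6, 11, 3, 7, 10, 8, 4, 9]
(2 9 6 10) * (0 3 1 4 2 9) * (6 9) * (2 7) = (0 3 1 4 7 2)(6 10) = [3, 4, 0, 1, 7, 5, 10, 2, 8, 9, 6]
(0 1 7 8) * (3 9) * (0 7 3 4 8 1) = [0, 3, 2, 9, 8, 5, 6, 1, 7, 4] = (1 3 9 4 8 7)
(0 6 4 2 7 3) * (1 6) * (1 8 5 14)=(0 8 5 14 1 6 4 2 7 3)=[8, 6, 7, 0, 2, 14, 4, 3, 5, 9, 10, 11, 12, 13, 1]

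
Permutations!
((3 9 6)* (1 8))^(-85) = ((1 8)(3 9 6))^(-85) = (1 8)(3 6 9)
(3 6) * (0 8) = (0 8)(3 6) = [8, 1, 2, 6, 4, 5, 3, 7, 0]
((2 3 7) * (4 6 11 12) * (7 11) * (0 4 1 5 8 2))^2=(0 6)(1 8 3 12 5 2 11)(4 7)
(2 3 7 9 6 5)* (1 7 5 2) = (1 7 9 6 2 3 5) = [0, 7, 3, 5, 4, 1, 2, 9, 8, 6]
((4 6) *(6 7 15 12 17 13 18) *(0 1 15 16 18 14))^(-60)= (18)(0 12 14 15 13 1 17)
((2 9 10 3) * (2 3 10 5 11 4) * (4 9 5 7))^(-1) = ((2 5 11 9 7 4))^(-1) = (2 4 7 9 11 5)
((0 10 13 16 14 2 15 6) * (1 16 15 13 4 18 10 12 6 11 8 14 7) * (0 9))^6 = ((0 12 6 9)(1 16 7)(2 13 15 11 8 14)(4 18 10))^6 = (18)(0 6)(9 12)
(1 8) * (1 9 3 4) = (1 8 9 3 4) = [0, 8, 2, 4, 1, 5, 6, 7, 9, 3]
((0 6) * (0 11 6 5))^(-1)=(0 5)(6 11)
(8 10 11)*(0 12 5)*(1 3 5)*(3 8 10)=(0 12 1 8 3 5)(10 11)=[12, 8, 2, 5, 4, 0, 6, 7, 3, 9, 11, 10, 1]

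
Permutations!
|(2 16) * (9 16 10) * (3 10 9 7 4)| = 12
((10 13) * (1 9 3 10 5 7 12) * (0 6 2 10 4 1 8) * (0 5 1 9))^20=(0 2 13)(1 6 10)(3 9 4)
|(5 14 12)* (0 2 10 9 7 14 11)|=9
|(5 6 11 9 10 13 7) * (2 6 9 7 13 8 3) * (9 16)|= 10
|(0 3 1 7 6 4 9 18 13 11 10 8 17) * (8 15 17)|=|(0 3 1 7 6 4 9 18 13 11 10 15 17)|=13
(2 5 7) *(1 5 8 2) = (1 5 7)(2 8) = [0, 5, 8, 3, 4, 7, 6, 1, 2]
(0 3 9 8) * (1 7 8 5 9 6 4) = (0 3 6 4 1 7 8)(5 9) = [3, 7, 2, 6, 1, 9, 4, 8, 0, 5]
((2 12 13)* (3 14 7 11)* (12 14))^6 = (2 13 12 3 11 7 14)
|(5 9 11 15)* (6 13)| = 4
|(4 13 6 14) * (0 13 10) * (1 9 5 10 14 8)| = |(0 13 6 8 1 9 5 10)(4 14)| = 8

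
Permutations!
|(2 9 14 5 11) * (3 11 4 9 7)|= 4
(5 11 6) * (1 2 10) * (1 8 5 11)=(1 2 10 8 5)(6 11)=[0, 2, 10, 3, 4, 1, 11, 7, 5, 9, 8, 6]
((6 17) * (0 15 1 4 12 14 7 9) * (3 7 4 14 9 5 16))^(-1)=(0 9 12 4 14 1 15)(3 16 5 7)(6 17)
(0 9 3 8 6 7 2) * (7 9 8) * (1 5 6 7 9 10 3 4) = (0 8 7 2)(1 5 6 10 3 9 4) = [8, 5, 0, 9, 1, 6, 10, 2, 7, 4, 3]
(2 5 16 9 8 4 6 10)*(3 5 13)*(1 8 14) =(1 8 4 6 10 2 13 3 5 16 9 14) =[0, 8, 13, 5, 6, 16, 10, 7, 4, 14, 2, 11, 12, 3, 1, 15, 9]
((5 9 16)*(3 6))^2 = ((3 6)(5 9 16))^2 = (5 16 9)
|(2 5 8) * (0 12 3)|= |(0 12 3)(2 5 8)|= 3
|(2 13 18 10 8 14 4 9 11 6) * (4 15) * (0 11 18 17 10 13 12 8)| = 14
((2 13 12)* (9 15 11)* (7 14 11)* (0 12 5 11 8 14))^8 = ((0 12 2 13 5 11 9 15 7)(8 14))^8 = (0 7 15 9 11 5 13 2 12)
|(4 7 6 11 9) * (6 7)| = 4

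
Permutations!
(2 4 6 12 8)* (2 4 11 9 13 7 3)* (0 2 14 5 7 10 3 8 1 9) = (0 2 11)(1 9 13 10 3 14 5 7 8 4 6 12) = [2, 9, 11, 14, 6, 7, 12, 8, 4, 13, 3, 0, 1, 10, 5]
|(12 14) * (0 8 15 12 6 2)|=7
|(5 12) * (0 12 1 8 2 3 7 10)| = |(0 12 5 1 8 2 3 7 10)| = 9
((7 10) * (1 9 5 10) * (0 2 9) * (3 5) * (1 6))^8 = (0 1 6 7 10 5 3 9 2)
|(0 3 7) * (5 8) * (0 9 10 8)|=|(0 3 7 9 10 8 5)|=7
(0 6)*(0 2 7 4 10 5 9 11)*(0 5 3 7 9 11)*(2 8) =(0 6 8 2 9)(3 7 4 10)(5 11) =[6, 1, 9, 7, 10, 11, 8, 4, 2, 0, 3, 5]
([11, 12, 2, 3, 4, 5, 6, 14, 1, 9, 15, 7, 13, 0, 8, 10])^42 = [7, 13, 2, 3, 4, 5, 6, 8, 12, 9, 10, 14, 0, 11, 1, 15]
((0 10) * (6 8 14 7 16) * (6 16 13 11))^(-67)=(16)(0 10)(6 11 13 7 14 8)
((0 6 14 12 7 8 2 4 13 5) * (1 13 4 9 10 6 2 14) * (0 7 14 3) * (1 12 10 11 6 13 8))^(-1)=(0 3 8 1 7 5 13 10 14 12 6 11 9 2)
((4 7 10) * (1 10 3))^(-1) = ((1 10 4 7 3))^(-1) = (1 3 7 4 10)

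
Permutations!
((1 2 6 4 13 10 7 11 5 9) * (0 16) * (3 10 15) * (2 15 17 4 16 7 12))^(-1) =(0 16 6 2 12 10 3 15 1 9 5 11 7)(4 17 13) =((0 7 11 5 9 1 15 3 10 12 2 6 16)(4 13 17))^(-1)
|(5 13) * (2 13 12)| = 4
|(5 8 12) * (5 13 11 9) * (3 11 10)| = 8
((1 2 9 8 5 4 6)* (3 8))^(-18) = (1 4 8 9)(2 6 5 3)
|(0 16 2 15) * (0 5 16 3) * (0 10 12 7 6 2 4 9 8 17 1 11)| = 16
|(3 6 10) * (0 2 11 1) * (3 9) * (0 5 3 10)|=14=|(0 2 11 1 5 3 6)(9 10)|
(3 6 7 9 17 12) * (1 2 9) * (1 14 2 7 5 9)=(1 7 14 2)(3 6 5 9 17 12)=[0, 7, 1, 6, 4, 9, 5, 14, 8, 17, 10, 11, 3, 13, 2, 15, 16, 12]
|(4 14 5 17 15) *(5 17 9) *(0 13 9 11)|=20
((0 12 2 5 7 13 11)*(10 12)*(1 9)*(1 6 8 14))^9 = (0 10 12 2 5 7 13 11)(1 14 8 6 9)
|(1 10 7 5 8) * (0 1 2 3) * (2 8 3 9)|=|(0 1 10 7 5 3)(2 9)|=6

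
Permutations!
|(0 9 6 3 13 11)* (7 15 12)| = |(0 9 6 3 13 11)(7 15 12)| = 6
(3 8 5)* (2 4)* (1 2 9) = (1 2 4 9)(3 8 5) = [0, 2, 4, 8, 9, 3, 6, 7, 5, 1]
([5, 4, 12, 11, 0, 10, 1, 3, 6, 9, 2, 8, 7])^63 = (0 2 3 6)(1 5 12 11)(4 10 7 8)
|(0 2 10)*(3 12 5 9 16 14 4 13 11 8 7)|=|(0 2 10)(3 12 5 9 16 14 4 13 11 8 7)|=33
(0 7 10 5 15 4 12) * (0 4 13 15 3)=(0 7 10 5 3)(4 12)(13 15)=[7, 1, 2, 0, 12, 3, 6, 10, 8, 9, 5, 11, 4, 15, 14, 13]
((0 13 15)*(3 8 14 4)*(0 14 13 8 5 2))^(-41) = (0 14 2 15 5 13 3 8 4)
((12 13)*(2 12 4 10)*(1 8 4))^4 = (1 2 8 12 4 13 10) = ((1 8 4 10 2 12 13))^4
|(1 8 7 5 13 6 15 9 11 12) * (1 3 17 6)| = |(1 8 7 5 13)(3 17 6 15 9 11 12)| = 35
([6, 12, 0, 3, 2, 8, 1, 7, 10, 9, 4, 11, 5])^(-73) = [2, 6, 4, 3, 10, 12, 0, 7, 5, 9, 8, 11, 1]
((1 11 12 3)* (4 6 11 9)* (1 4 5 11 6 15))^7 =((1 9 5 11 12 3 4 15))^7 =(1 15 4 3 12 11 5 9)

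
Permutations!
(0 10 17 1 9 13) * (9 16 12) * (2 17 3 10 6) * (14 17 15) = (0 6 2 15 14 17 1 16 12 9 13)(3 10) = [6, 16, 15, 10, 4, 5, 2, 7, 8, 13, 3, 11, 9, 0, 17, 14, 12, 1]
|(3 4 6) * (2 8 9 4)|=6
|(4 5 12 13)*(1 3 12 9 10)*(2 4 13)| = |(13)(1 3 12 2 4 5 9 10)| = 8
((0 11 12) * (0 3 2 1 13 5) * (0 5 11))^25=(1 13 11 12 3 2)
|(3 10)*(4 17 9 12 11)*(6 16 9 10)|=9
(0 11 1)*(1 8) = (0 11 8 1) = [11, 0, 2, 3, 4, 5, 6, 7, 1, 9, 10, 8]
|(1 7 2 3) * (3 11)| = |(1 7 2 11 3)| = 5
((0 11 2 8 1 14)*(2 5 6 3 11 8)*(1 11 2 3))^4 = (0 6 8 1 11 14 5)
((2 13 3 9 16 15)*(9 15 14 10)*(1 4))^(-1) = ((1 4)(2 13 3 15)(9 16 14 10))^(-1) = (1 4)(2 15 3 13)(9 10 14 16)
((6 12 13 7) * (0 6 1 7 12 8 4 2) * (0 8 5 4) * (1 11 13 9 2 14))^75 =(0 9 11 14 6 2 13 1 5 8 12 7 4)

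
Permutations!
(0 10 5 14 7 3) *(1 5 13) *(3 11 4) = [10, 5, 2, 0, 3, 14, 6, 11, 8, 9, 13, 4, 12, 1, 7] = (0 10 13 1 5 14 7 11 4 3)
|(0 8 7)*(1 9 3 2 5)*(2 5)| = 12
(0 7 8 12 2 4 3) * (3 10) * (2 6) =(0 7 8 12 6 2 4 10 3) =[7, 1, 4, 0, 10, 5, 2, 8, 12, 9, 3, 11, 6]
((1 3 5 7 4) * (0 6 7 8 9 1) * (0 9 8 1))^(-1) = (0 9 4 7 6)(1 5 3)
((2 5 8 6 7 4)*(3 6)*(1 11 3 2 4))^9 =(1 7 6 3 11)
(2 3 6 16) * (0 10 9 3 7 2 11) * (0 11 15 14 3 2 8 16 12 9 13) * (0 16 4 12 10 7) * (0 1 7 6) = (0 6 10 13 16 15 14 3)(1 7 8 4 12 9 2) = [6, 7, 1, 0, 12, 5, 10, 8, 4, 2, 13, 11, 9, 16, 3, 14, 15]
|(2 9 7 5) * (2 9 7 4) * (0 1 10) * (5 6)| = 6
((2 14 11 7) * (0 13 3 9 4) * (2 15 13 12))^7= ((0 12 2 14 11 7 15 13 3 9 4))^7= (0 13 14 4 15 2 9 7 12 3 11)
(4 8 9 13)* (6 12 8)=(4 6 12 8 9 13)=[0, 1, 2, 3, 6, 5, 12, 7, 9, 13, 10, 11, 8, 4]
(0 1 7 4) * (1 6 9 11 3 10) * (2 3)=(0 6 9 11 2 3 10 1 7 4)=[6, 7, 3, 10, 0, 5, 9, 4, 8, 11, 1, 2]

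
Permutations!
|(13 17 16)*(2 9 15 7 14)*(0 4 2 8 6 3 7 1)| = |(0 4 2 9 15 1)(3 7 14 8 6)(13 17 16)| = 30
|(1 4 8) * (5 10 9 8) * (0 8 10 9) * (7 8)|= |(0 7 8 1 4 5 9 10)|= 8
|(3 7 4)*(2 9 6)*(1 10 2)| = |(1 10 2 9 6)(3 7 4)| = 15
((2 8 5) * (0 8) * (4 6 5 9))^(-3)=(0 6 8 5 9 2 4)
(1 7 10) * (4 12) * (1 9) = (1 7 10 9)(4 12) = [0, 7, 2, 3, 12, 5, 6, 10, 8, 1, 9, 11, 4]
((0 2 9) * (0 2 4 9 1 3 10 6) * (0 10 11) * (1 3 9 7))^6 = ((0 4 7 1 9 2 3 11)(6 10))^6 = (0 3 9 7)(1 4 11 2)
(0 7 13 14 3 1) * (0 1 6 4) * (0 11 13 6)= [7, 1, 2, 0, 11, 5, 4, 6, 8, 9, 10, 13, 12, 14, 3]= (0 7 6 4 11 13 14 3)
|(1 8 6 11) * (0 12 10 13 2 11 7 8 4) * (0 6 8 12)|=9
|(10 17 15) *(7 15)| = 4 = |(7 15 10 17)|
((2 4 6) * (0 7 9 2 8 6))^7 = (0 9 4 7 2)(6 8)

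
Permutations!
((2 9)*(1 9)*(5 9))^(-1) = (1 2 9 5)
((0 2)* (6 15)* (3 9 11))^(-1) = ((0 2)(3 9 11)(6 15))^(-1) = (0 2)(3 11 9)(6 15)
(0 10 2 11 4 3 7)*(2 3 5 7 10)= (0 2 11 4 5 7)(3 10)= [2, 1, 11, 10, 5, 7, 6, 0, 8, 9, 3, 4]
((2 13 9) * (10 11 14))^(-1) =((2 13 9)(10 11 14))^(-1) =(2 9 13)(10 14 11)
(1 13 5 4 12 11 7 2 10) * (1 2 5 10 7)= (1 13 10 2 7 5 4 12 11)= [0, 13, 7, 3, 12, 4, 6, 5, 8, 9, 2, 1, 11, 10]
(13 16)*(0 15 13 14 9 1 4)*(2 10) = (0 15 13 16 14 9 1 4)(2 10) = [15, 4, 10, 3, 0, 5, 6, 7, 8, 1, 2, 11, 12, 16, 9, 13, 14]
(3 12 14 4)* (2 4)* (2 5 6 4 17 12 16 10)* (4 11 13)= [0, 1, 17, 16, 3, 6, 11, 7, 8, 9, 2, 13, 14, 4, 5, 15, 10, 12]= (2 17 12 14 5 6 11 13 4 3 16 10)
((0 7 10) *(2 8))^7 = (0 7 10)(2 8)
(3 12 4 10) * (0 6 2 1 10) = (0 6 2 1 10 3 12 4) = [6, 10, 1, 12, 0, 5, 2, 7, 8, 9, 3, 11, 4]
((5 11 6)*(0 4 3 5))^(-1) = (0 6 11 5 3 4)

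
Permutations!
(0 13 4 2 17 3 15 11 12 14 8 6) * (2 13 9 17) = (0 9 17 3 15 11 12 14 8 6)(4 13) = [9, 1, 2, 15, 13, 5, 0, 7, 6, 17, 10, 12, 14, 4, 8, 11, 16, 3]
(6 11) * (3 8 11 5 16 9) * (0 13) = (0 13)(3 8 11 6 5 16 9) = [13, 1, 2, 8, 4, 16, 5, 7, 11, 3, 10, 6, 12, 0, 14, 15, 9]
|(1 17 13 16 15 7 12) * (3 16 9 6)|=10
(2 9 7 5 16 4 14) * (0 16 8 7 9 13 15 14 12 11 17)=[16, 1, 13, 3, 12, 8, 6, 5, 7, 9, 10, 17, 11, 15, 2, 14, 4, 0]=(0 16 4 12 11 17)(2 13 15 14)(5 8 7)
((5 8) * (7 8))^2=(5 8 7)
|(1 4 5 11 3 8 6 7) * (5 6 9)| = 20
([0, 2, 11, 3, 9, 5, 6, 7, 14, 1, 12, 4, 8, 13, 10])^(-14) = [0, 2, 11, 3, 9, 5, 6, 7, 10, 1, 8, 4, 14, 13, 12]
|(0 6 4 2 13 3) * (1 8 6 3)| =|(0 3)(1 8 6 4 2 13)| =6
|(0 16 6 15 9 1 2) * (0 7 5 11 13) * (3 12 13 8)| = 14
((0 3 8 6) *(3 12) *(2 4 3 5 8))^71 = (0 12 5 8 6)(2 3 4)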